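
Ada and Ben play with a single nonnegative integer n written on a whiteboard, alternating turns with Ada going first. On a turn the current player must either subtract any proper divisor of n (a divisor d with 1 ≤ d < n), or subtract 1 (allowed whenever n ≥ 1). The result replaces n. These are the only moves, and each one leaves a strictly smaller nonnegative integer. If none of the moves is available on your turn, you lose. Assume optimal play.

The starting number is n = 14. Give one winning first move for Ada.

Move to 7.

Work bottom-up. With no move the player to move loses. Otherwise the position is W if at least one move leads to an L position for the opponent, and L if every move leads to a W.
n=0: no move → L
n=1: →0(L), so W
n=2: →1(W) only, which is W, so L
n=3: →2(L), so W
n=4: →2(L), so W
n=5: →4(W) only, which is W, so L
n=6: →5(L), so W
n=7: →6(W) only, which is W, so L
n=8: →7(L), so W
n=9: →6(W), 8(W) — all W, so L
n=10: →5(L), so W
n=11: →10(W) only, which is W, so L
n=12: →9(L), so W
n=13: →12(W) only, which is W, so L
n=14: →7(L), so W
From 14, the L positions reachable in one move are: 7, 13. Any move reaching one of these is winning.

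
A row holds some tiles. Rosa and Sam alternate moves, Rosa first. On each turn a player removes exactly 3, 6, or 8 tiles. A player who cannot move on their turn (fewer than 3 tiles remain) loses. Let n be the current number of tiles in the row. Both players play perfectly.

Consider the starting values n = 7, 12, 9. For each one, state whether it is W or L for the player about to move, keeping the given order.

Label each position W (a win for the player to move) or L (a loss). A position with no legal move is L; any other position is W exactly when some move reaches an L, and L when every move reaches a W.
n=0: no move → L
n=1: no move → L
n=2: no move → L
n=3: W (go to 0, an L position)
n=4: W (go to 1, an L position)
n=5: W (go to 2, an L position)
n=6: W (go to 0, an L position)
n=7: W (go to 1, an L position)
n=8: W (go to 2, an L position)
n=9: W (go to 1, an L position)
n=10: W (go to 2, an L position)
n=11: L (options 8(W), 5(W), 3(W) are all W)
n=12: L (options 9(W), 6(W), 4(W) are all W)

7: W, 12: L, 9: W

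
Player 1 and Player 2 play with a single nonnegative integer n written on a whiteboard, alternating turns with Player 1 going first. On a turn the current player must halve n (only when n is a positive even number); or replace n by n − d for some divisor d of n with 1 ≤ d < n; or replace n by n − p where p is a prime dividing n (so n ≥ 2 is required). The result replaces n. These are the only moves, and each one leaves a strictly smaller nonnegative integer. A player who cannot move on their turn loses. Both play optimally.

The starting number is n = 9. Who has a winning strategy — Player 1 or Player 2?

Player 2 wins.

Build the W/L table. Terminal = L. A non-terminal position is W if it has a move to some L; otherwise it is L.
n=0: no move → L
n=1: no move → L
n=2: can move to 0, which is L ⇒ W
n=3: can move to 0, which is L ⇒ W
n=4: moves to 2(W), 3(W); every one is W ⇒ L
n=5: can move to 0, which is L ⇒ W
n=6: can move to 4, which is L ⇒ W
n=7: can move to 0, which is L ⇒ W
n=8: can move to 4, which is L ⇒ W
n=9: moves to 6(W), 8(W); every one is W ⇒ L
Every move from 9 reaches a W position, so the mover loses.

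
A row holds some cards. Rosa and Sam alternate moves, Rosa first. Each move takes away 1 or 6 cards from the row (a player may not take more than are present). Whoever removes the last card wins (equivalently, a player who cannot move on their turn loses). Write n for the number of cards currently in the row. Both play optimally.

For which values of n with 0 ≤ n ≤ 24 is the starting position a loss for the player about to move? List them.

Classify positions by backward induction: terminal positions (no move available) are L. From any other position, the mover wins iff some move reaches an L.
n=0: no move → L
n=1: →0(L), so W
n=2: →1(W) only, which is W, so L
n=3: →2(L), so W
n=4: →3(W) only, which is W, so L
n=5: →4(L), so W
n=6: →0(L), so W
n=7: →6(W), 1(W) — all W, so L
n=8: →7(L), so W
n=9: →8(W), 3(W) — all W, so L
n=10: →9(L), so W
n=11: →10(W), 5(W) — all W, so L
n=12: →11(L), so W
n=13: →7(L), so W
n=14: →13(W), 8(W) — all W, so L
n=15: →14(L), so W
n=16: →15(W), 10(W) — all W, so L
n=17: →16(L), so W
n=18: →17(W), 12(W) — all W, so L
n=19: →18(L), so W
n=20: →14(L), so W
n=21: →20(W), 15(W) — all W, so L
n=22: →21(L), so W
n=23: →22(W), 17(W) — all W, so L
n=24: →23(L), so W
Reading off the rows marked L gives the requested list; there are 11 such values of n.

0, 2, 4, 7, 9, 11, 14, 16, 18, 21, 23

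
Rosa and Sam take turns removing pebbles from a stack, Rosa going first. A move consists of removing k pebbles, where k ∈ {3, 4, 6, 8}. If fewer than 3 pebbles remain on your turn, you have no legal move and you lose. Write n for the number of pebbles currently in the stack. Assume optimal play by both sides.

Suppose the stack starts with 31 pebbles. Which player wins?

Rosa wins.

Use the standard recursion: the mover loses at a terminal position; elsewhere, the mover wins exactly when some move hands the opponent an L position.
n=0: no move → L
n=1: no move → L
n=2: no move → L
n=3: W (go to 0, an L position)
n=4: W (go to 1, an L position)
n=5: W (go to 2, an L position)
n=6: W (go to 2, an L position)
n=7: W (go to 1, an L position)
n=8: W (go to 2, an L position)
n=9: W (go to 1, an L position)
n=10: W (go to 2, an L position)
n=11: L (options 8(W), 7(W), 5(W), 3(W) are all W)
n=12: L (options 9(W), 8(W), 6(W), 4(W) are all W)
n=13: L (options 10(W), 9(W), 7(W), 5(W) are all W)
n=14: W (go to 11, an L position)
n=15: W (go to 12, an L position)
n=16: W (go to 13, an L position)
n=17: W (go to 13, an L position)
n=18: W (go to 12, an L position)
n=19: W (go to 13, an L position)
n=20: W (go to 12, an L position)
n=21: W (go to 13, an L position)
n=22: L (options 19(W), 18(W), 16(W), 14(W) are all W)
n=23: L (options 20(W), 19(W), 17(W), 15(W) are all W)
n=24: L (options 21(W), 20(W), 18(W), 16(W) are all W)
n=25: W (go to 22, an L position)
n=26: W (go to 23, an L position)
n=27: W (go to 24, an L position)
n=28: W (go to 24, an L position)
n=29: W (go to 23, an L position)
n=30: W (go to 24, an L position)
n=31: W (go to 23, an L position)
The starting position 31 is W: Rosa should remove 8, leaving 23, handing over an L position.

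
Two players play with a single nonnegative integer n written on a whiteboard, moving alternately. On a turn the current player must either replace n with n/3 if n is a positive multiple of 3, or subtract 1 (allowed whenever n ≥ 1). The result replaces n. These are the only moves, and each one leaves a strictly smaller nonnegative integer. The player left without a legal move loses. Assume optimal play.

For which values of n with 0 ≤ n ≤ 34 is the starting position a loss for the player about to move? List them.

Use the standard recursion: the mover loses at a terminal position; elsewhere, the mover wins exactly when some move hands the opponent an L position.
n=0: no move → L
n=1: can move to 0, which is L ⇒ W
n=2: the only move is to 1(W), a W ⇒ L
n=3: can move to 2, which is L ⇒ W
n=4: the only move is to 3(W), a W ⇒ L
n=5: can move to 4, which is L ⇒ W
n=6: can move to 2, which is L ⇒ W
n=7: the only move is to 6(W), a W ⇒ L
n=8: can move to 7, which is L ⇒ W
n=9: moves to 3(W), 8(W); every one is W ⇒ L
n=10: can move to 9, which is L ⇒ W
n=11: the only move is to 10(W), a W ⇒ L
n=12: can move to 4, which is L ⇒ W
n=13: the only move is to 12(W), a W ⇒ L
n=14: can move to 13, which is L ⇒ W
n=15: moves to 5(W), 14(W); every one is W ⇒ L
n=16: can move to 15, which is L ⇒ W
n=17: the only move is to 16(W), a W ⇒ L
n=18: can move to 17, which is L ⇒ W
n=19: the only move is to 18(W), a W ⇒ L
n=20: can move to 19, which is L ⇒ W
n=21: can move to 7, which is L ⇒ W
n=22: the only move is to 21(W), a W ⇒ L
n=23: can move to 22, which is L ⇒ W
n=24: moves to 8(W), 23(W); every one is W ⇒ L
n=25: can move to 24, which is L ⇒ W
n=26: the only move is to 25(W), a W ⇒ L
n=27: can move to 9, which is L ⇒ W
n=28: the only move is to 27(W), a W ⇒ L
n=29: can move to 28, which is L ⇒ W
n=30: moves to 10(W), 29(W); every one is W ⇒ L
n=31: can move to 30, which is L ⇒ W
n=32: the only move is to 31(W), a W ⇒ L
n=33: can move to 11, which is L ⇒ W
n=34: the only move is to 33(W), a W ⇒ L
The losing starting values of n are exactly the entries labelled L in this table (17 of them).

0, 2, 4, 7, 9, 11, 13, 15, 17, 19, 22, 24, 26, 28, 30, 32, 34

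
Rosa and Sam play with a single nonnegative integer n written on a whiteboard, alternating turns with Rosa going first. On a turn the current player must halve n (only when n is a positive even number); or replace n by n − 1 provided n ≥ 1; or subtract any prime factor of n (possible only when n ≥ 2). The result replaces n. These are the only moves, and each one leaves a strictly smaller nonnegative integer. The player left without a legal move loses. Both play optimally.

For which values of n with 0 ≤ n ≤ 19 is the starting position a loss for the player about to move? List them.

Label each position W (a win for the player to move) or L (a loss). A position with no legal move is L; any other position is W exactly when some move reaches an L, and L when every move reaches a W.
n=0: no move → L
n=1: reaches L-position 0 → W
n=2: reaches L-position 0 → W
n=3: reaches L-position 0 → W
n=4: only reaches 2(W), 3(W), all W → L
n=5: reaches L-position 0 → W
n=6: reaches L-position 4 → W
n=7: reaches L-position 0 → W
n=8: reaches L-position 4 → W
n=9: only reaches 6(W), 8(W), all W → L
n=10: reaches L-position 9 → W
n=11: reaches L-position 0 → W
n=12: reaches L-position 9 → W
n=13: reaches L-position 0 → W
n=14: only reaches 7(W), 12(W), 13(W), all W → L
n=15: reaches L-position 14 → W
n=16: reaches L-position 14 → W
n=17: reaches L-position 0 → W
n=18: reaches L-position 9 → W
n=19: reaches L-position 0 → W
Reading off the rows marked L gives the requested list; there are 4 such values of n.

0, 4, 9, 14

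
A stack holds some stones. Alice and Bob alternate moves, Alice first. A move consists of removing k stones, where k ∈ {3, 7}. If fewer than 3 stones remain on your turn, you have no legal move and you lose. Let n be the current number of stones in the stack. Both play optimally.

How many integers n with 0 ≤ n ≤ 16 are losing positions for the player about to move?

8

Work bottom-up. With no move the player to move loses. Otherwise the position is W if at least one move leads to an L position for the opponent, and L if every move leads to a W.
n=0: no move → L
n=1: no move → L
n=2: no move → L
n=3: can move to 0, which is L ⇒ W
n=4: can move to 1, which is L ⇒ W
n=5: can move to 2, which is L ⇒ W
n=6: the only move is to 3(W), a W ⇒ L
n=7: can move to 0, which is L ⇒ W
n=8: can move to 1, which is L ⇒ W
n=9: can move to 6, which is L ⇒ W
n=10: moves to 7(W), 3(W); every one is W ⇒ L
n=11: moves to 8(W), 4(W); every one is W ⇒ L
n=12: moves to 9(W), 5(W); every one is W ⇒ L
n=13: can move to 10, which is L ⇒ W
n=14: can move to 11, which is L ⇒ W
n=15: can move to 12, which is L ⇒ W
n=16: moves to 13(W), 9(W); every one is W ⇒ L
L entries with 0 ≤ n ≤ 16: n = 0, 1, 2, 6, 10, 11, 12, 16; that makes 8.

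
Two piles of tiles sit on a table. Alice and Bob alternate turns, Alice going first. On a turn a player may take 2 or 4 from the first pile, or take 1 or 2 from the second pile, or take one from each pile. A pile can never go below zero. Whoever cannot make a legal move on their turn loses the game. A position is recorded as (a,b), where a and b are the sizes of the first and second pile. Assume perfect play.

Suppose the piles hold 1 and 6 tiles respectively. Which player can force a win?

Work bottom-up. With no move the player to move loses. Otherwise the position is W if at least one move leads to an L position for the opponent, and L if every move leads to a W.
No move ever increases a pile, so every position that can arise here has a ≤ 1 and b ≤ 6; it is enough to label the cells with 0 ≤ a ≤ 1 and 0 ≤ b ≤ 6.
Every move lowers a or b (never raises either), so fill the grid row by row in increasing a, and left to right within a row: each cell's successors are then already labelled.
      b=0  b=1  b=2  b=3  b=4  b=5  b=6
a=0:    L    W    W    L    W    W    L
a=1:    L    W    W    L    W    W    L
Cells with no legal move (terminal, hence L): (0,0), (1,0).
The remaining L cells, each justified by listing all of its moves:
(0,3): L (options (0,2)(W), (0,1)(W) are all W)
(0,6): L (options (0,5)(W), (0,4)(W) are all W)
(1,3): L (options (1,2)(W), (1,1)(W), (0,2)(W) are all W)
(1,6): L (options (1,5)(W), (1,4)(W), (0,5)(W) are all W)
Every other cell has at least one move into one of the L cells above, so it is W.
Every move from (1,6) reaches a W position, so the mover loses.

Bob wins.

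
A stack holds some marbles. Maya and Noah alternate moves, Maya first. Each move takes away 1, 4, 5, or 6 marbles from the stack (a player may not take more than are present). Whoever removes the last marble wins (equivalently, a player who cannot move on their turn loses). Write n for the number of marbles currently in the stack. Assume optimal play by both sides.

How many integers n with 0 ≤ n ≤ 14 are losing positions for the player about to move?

4

Positions with no move are L. A position that does have a move is losing for the player to move precisely when every available move leads to a winning position for the opponent. Fill in the labels:
n=0: no move → L
n=1: reaches L-position 0 → W
n=2: only reaches 1(W), which is W → L
n=3: reaches L-position 2 → W
n=4: reaches L-position 0 → W
n=5: reaches L-position 0 → W
n=6: reaches L-position 2 → W
n=7: reaches L-position 2 → W
n=8: reaches L-position 2 → W
n=9: only reaches 8(W), 5(W), 4(W), 3(W), all W → L
n=10: reaches L-position 9 → W
n=11: only reaches 10(W), 7(W), 6(W), 5(W), all W → L
n=12: reaches L-position 11 → W
n=13: reaches L-position 9 → W
n=14: reaches L-position 9 → W
L entries with 0 ≤ n ≤ 14: n = 0, 2, 9, 11; that makes 4.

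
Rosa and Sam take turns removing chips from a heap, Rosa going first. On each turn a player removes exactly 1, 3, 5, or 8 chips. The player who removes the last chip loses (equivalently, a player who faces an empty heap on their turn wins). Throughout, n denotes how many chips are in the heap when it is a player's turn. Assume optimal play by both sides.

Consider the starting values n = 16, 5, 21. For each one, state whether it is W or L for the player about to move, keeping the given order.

16: L, 5: L, 21: W

Use the standard recursion: the mover wins at a terminal position; elsewhere, the mover wins exactly when some move hands the opponent an L position.
n=0: no move; the opponent has just taken the last chip and therefore loses → W
n=1: L (sole option 0(W) is W)
n=2: W (go to 1, an L position)
n=3: L (options 2(W), 0(W) are all W)
n=4: W (go to 3, an L position)
n=5: L (options 4(W), 2(W), 0(W) are all W)
n=6: W (go to 5, an L position)
n=7: L (options 6(W), 4(W), 2(W) are all W)
n=8: W (go to 7, an L position)
n=9: W (go to 1, an L position)
n=10: W (go to 7, an L position)
n=11: W (go to 3, an L position)
n=12: W (go to 7, an L position)
n=13: W (go to 5, an L position)
n=14: L (options 13(W), 11(W), 9(W), 6(W) are all W)
n=15: W (go to 14, an L position)
n=16: L (options 15(W), 13(W), 11(W), 8(W) are all W)
n=17: W (go to 16, an L position)
n=18: L (options 17(W), 15(W), 13(W), 10(W) are all W)
n=19: W (go to 18, an L position)
n=20: L (options 19(W), 17(W), 15(W), 12(W) are all W)
n=21: W (go to 20, an L position)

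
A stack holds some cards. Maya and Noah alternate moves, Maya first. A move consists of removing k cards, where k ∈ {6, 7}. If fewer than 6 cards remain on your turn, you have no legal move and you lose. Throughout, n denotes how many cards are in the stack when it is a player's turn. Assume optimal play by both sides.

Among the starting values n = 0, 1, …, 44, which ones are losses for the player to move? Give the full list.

Classify positions by backward induction: terminal positions (no move available) are L. From any other position, the mover wins iff some move reaches an L.
n=0: no move → L
n=1: no move → L
n=2: no move → L
n=3: no move → L
n=4: no move → L
n=5: no move → L
n=6: can move to 0, which is L ⇒ W
n=7: can move to 1, which is L ⇒ W
n=8: can move to 2, which is L ⇒ W
n=9: can move to 3, which is L ⇒ W
n=10: can move to 4, which is L ⇒ W
n=11: can move to 5, which is L ⇒ W
n=12: can move to 5, which is L ⇒ W
n=13: moves to 7(W), 6(W); every one is W ⇒ L
n=14: moves to 8(W), 7(W); every one is W ⇒ L
n=15: moves to 9(W), 8(W); every one is W ⇒ L
n=16: moves to 10(W), 9(W); every one is W ⇒ L
n=17: moves to 11(W), 10(W); every one is W ⇒ L
n=18: moves to 12(W), 11(W); every one is W ⇒ L
n=19: can move to 13, which is L ⇒ W
n=20: can move to 14, which is L ⇒ W
n=21: can move to 15, which is L ⇒ W
n=22: can move to 16, which is L ⇒ W
n=23: can move to 17, which is L ⇒ W
n=24: can move to 18, which is L ⇒ W
n=25: can move to 18, which is L ⇒ W
n=26: moves to 20(W), 19(W); every one is W ⇒ L
n=27: moves to 21(W), 20(W); every one is W ⇒ L
n=28: moves to 22(W), 21(W); every one is W ⇒ L
n=29: moves to 23(W), 22(W); every one is W ⇒ L
n=30: moves to 24(W), 23(W); every one is W ⇒ L
n=31: moves to 25(W), 24(W); every one is W ⇒ L
n=32: can move to 26, which is L ⇒ W
n=33: can move to 27, which is L ⇒ W
n=34: can move to 28, which is L ⇒ W
n=35: can move to 29, which is L ⇒ W
n=36: can move to 30, which is L ⇒ W
n=37: can move to 31, which is L ⇒ W
n=38: can move to 31, which is L ⇒ W
n=39: moves to 33(W), 32(W); every one is W ⇒ L
n=40: moves to 34(W), 33(W); every one is W ⇒ L
n=41: moves to 35(W), 34(W); every one is W ⇒ L
n=42: moves to 36(W), 35(W); every one is W ⇒ L
n=43: moves to 37(W), 36(W); every one is W ⇒ L
n=44: moves to 38(W), 37(W); every one is W ⇒ L
The losing starting values of n are exactly the entries labelled L in this table (24 of them).

0, 1, 2, 3, 4, 5, 13, 14, 15, 16, 17, 18, 26, 27, 28, 29, 30, 31, 39, 40, 41, 42, 43, 44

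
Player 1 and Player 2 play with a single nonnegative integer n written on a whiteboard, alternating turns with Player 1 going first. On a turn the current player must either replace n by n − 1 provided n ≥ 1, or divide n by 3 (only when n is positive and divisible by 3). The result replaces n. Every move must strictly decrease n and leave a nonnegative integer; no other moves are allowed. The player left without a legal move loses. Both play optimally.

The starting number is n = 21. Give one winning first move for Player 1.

Move to 7.

Use the standard recursion: the mover loses at a terminal position; elsewhere, the mover wins exactly when some move hands the opponent an L position.
n=0: no move → L
n=1: reaches L-position 0 → W
n=2: only reaches 1(W), which is W → L
n=3: reaches L-position 2 → W
n=4: only reaches 3(W), which is W → L
n=5: reaches L-position 4 → W
n=6: reaches L-position 2 → W
n=7: only reaches 6(W), which is W → L
n=8: reaches L-position 7 → W
n=9: only reaches 3(W), 8(W), all W → L
n=10: reaches L-position 9 → W
n=11: only reaches 10(W), which is W → L
n=12: reaches L-position 4 → W
n=13: only reaches 12(W), which is W → L
n=14: reaches L-position 13 → W
n=15: only reaches 5(W), 14(W), all W → L
n=16: reaches L-position 15 → W
n=17: only reaches 16(W), which is W → L
n=18: reaches L-position 17 → W
n=19: only reaches 18(W), which is W → L
n=20: reaches L-position 19 → W
n=21: reaches L-position 7 → W
From 21, the L positions reachable in one move are: 7.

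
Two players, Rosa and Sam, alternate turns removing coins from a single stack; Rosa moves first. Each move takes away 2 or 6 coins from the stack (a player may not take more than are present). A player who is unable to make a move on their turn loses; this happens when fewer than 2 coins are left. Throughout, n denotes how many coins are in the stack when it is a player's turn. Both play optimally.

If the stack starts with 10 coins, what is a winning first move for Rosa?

Use the standard recursion: the mover loses at a terminal position; elsewhere, the mover wins exactly when some move hands the opponent an L position.
n=0: no move → L
n=1: no move → L
n=2: can move to 0, which is L ⇒ W
n=3: can move to 1, which is L ⇒ W
n=4: the only move is to 2(W), a W ⇒ L
n=5: the only move is to 3(W), a W ⇒ L
n=6: can move to 4, which is L ⇒ W
n=7: can move to 5, which is L ⇒ W
n=8: moves to 6(W), 2(W); every one is W ⇒ L
n=9: moves to 7(W), 3(W); every one is W ⇒ L
n=10: can move to 8, which is L ⇒ W
From 10, the L positions reachable in one move are: 8, 4. Any move reaching one of these is winning.

Remove 2, leaving 8.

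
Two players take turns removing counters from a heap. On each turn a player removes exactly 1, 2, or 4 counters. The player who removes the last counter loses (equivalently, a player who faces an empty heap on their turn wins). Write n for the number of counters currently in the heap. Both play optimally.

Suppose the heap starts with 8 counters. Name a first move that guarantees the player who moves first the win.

Remove 1, leaving 7.

Use the standard recursion: the mover wins at a terminal position; elsewhere, the mover wins exactly when some move hands the opponent an L position.
n=0: no move; the opponent has just taken the last counter and therefore loses → W
n=1: the only move is to 0(W), a W ⇒ L
n=2: can move to 1, which is L ⇒ W
n=3: can move to 1, which is L ⇒ W
n=4: moves to 3(W), 2(W), 0(W); every one is W ⇒ L
n=5: can move to 4, which is L ⇒ W
n=6: can move to 4, which is L ⇒ W
n=7: moves to 6(W), 5(W), 3(W); every one is W ⇒ L
n=8: can move to 7, which is L ⇒ W
From 8, the L positions reachable in one move are: 7, 4. Any move reaching one of these is winning.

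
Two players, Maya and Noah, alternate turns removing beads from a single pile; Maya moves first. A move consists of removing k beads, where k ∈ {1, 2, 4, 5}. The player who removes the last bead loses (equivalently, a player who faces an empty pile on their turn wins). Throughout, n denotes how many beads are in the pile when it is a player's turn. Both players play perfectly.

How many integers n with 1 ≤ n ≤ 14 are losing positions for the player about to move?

5

Positions with no move are W. A position that does have a move is losing for the player to move precisely when every available move leads to a winning position for the opponent. Fill in the labels:
n=0: no move; the opponent has just taken the last bead and therefore loses → W
n=1: →0(W) only, which is W, so L
n=2: →1(L), so W
n=3: →1(L), so W
n=4: →3(W), 2(W), 0(W) — all W, so L
n=5: →4(L), so W
n=6: →4(L), so W
n=7: →6(W), 5(W), 3(W), 2(W) — all W, so L
n=8: →7(L), so W
n=9: →7(L), so W
n=10: →9(W), 8(W), 6(W), 5(W) — all W, so L
n=11: →10(L), so W
n=12: →10(L), so W
n=13: →12(W), 11(W), 9(W), 8(W) — all W, so L
n=14: →13(L), so W
L entries with 1 ≤ n ≤ 14 (the range starts at n=1): n = 1, 4, 7, 10, 13; that makes 5.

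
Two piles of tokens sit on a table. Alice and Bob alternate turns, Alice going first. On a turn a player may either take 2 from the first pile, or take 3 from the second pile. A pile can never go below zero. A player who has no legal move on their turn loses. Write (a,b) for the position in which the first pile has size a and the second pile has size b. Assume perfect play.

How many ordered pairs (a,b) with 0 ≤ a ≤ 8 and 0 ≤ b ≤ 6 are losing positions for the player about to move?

32

Positions with no move are L. A position that does have a move is losing for the player to move precisely when every available move leads to a winning position for the opponent. Fill in the labels:
Every move lowers a or b (never raises either), so fill the grid row by row in increasing a, and left to right within a row: each cell's successors are then already labelled.
      b=0  b=1  b=2  b=3  b=4  b=5  b=6
a=0:    L    L    L    W    W    W    L
a=1:    L    L    L    W    W    W    L
a=2:    W    W    W    L    L    L    W
a=3:    W    W    W    L    L    L    W
a=4:    L    L    L    W    W    W    L
a=5:    L    L    L    W    W    W    L
a=6:    W    W    W    L    L    L    W
a=7:    W    W    W    L    L    L    W
a=8:    L    L    L    W    W    W    L
Cells with no legal move (terminal, hence L): (0,0), (0,1), (0,2), (1,0), (1,1), (1,2).
The remaining L cells, each justified by listing all of its moves:
(0,6): only reaches (0,3)(W), which is W → L
(1,6): only reaches (1,3)(W), which is W → L
(2,3): only reaches (0,3)(W), (2,0)(W), all W → L
(2,4): only reaches (0,4)(W), (2,1)(W), all W → L
(2,5): only reaches (0,5)(W), (2,2)(W), all W → L
(3,3): only reaches (1,3)(W), (3,0)(W), all W → L
(3,4): only reaches (1,4)(W), (3,1)(W), all W → L
(3,5): only reaches (1,5)(W), (3,2)(W), all W → L
(4,0): only reaches (2,0)(W), which is W → L
(4,1): only reaches (2,1)(W), which is W → L
(4,2): only reaches (2,2)(W), which is W → L
(4,6): only reaches (2,6)(W), (4,3)(W), all W → L
(5,0): only reaches (3,0)(W), which is W → L
(5,1): only reaches (3,1)(W), which is W → L
(5,2): only reaches (3,2)(W), which is W → L
(5,6): only reaches (3,6)(W), (5,3)(W), all W → L
(6,3): only reaches (4,3)(W), (6,0)(W), all W → L
(6,4): only reaches (4,4)(W), (6,1)(W), all W → L
(6,5): only reaches (4,5)(W), (6,2)(W), all W → L
(7,3): only reaches (5,3)(W), (7,0)(W), all W → L
(7,4): only reaches (5,4)(W), (7,1)(W), all W → L
(7,5): only reaches (5,5)(W), (7,2)(W), all W → L
(8,0): only reaches (6,0)(W), which is W → L
(8,1): only reaches (6,1)(W), which is W → L
(8,2): only reaches (6,2)(W), which is W → L
(8,6): only reaches (6,6)(W), (8,3)(W), all W → L
Every other cell has at least one move into one of the L cells above, so it is W.
L cells per row: a=0: 4, a=1: 4, a=2: 3, a=3: 3, a=4: 4, a=5: 4, a=6: 3, a=7: 3, a=8: 4; total 32.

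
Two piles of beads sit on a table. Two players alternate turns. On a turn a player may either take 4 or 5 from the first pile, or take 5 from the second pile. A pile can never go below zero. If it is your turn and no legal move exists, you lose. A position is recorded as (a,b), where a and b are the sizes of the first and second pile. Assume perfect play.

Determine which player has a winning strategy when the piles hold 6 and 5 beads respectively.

Classify positions by backward induction: terminal positions (no move available) are L. From any other position, the mover wins iff some move reaches an L.
No move ever increases a pile, so every position that can arise here has a ≤ 6 and b ≤ 5; it is enough to label the cells with 0 ≤ a ≤ 6 and 0 ≤ b ≤ 5.
Every move lowers a or b (never raises either), so fill the grid row by row in increasing a, and left to right within a row: each cell's successors are then already labelled.
      b=0  b=1  b=2  b=3  b=4  b=5
a=0:    L    L    L    L    L    W
a=1:    L    L    L    L    L    W
a=2:    L    L    L    L    L    W
a=3:    L    L    L    L    L    W
a=4:    W    W    W    W    W    L
a=5:    W    W    W    W    W    L
a=6:    W    W    W    W    W    L
Cells with no legal move (terminal, hence L): (0,0), (0,1), (0,2), (0,3), (0,4), (1,0), (1,1), (1,2), (1,3), (1,4), (2,0), (2,1), (2,2), (2,3), (2,4), (3,0), (3,1), (3,2), (3,3), (3,4).
The remaining L cells, each justified by listing all of its moves:
(4,5): L (options (0,5)(W), (4,0)(W) are all W)
(5,5): L (options (1,5)(W), (0,5)(W), (5,0)(W) are all W)
(6,5): L (options (2,5)(W), (1,5)(W), (6,0)(W) are all W)
Every other cell has at least one move into one of the L cells above, so it is W.
The starting position (6,5) is L: whatever the player to move does, the opponent receives a W position.

The second player wins.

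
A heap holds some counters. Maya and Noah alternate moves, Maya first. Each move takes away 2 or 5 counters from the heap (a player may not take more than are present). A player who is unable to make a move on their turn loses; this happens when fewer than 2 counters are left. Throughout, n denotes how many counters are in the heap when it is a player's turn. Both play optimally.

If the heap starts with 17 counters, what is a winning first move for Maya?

Remove 2, leaving 15.

Use the standard recursion: the mover loses at a terminal position; elsewhere, the mover wins exactly when some move hands the opponent an L position.
n=0: no move → L
n=1: no move → L
n=2: can move to 0, which is L ⇒ W
n=3: can move to 1, which is L ⇒ W
n=4: the only move is to 2(W), a W ⇒ L
n=5: can move to 0, which is L ⇒ W
n=6: can move to 4, which is L ⇒ W
n=7: moves to 5(W), 2(W); every one is W ⇒ L
n=8: moves to 6(W), 3(W); every one is W ⇒ L
n=9: can move to 7, which is L ⇒ W
n=10: can move to 8, which is L ⇒ W
n=11: moves to 9(W), 6(W); every one is W ⇒ L
n=12: can move to 7, which is L ⇒ W
n=13: can move to 11, which is L ⇒ W
n=14: moves to 12(W), 9(W); every one is W ⇒ L
n=15: moves to 13(W), 10(W); every one is W ⇒ L
n=16: can move to 14, which is L ⇒ W
n=17: can move to 15, which is L ⇒ W
From 17, the L positions reachable in one move are: 15.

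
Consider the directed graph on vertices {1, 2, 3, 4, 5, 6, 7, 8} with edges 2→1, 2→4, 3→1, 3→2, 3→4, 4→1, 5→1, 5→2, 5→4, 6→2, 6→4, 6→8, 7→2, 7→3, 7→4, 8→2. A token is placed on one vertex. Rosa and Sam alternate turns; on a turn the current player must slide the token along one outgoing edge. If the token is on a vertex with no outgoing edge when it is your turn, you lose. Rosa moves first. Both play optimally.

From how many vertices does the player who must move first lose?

3

Compute win/loss labels from the base case upward. A position with no move is L. Any other position is W if it can reach an L in one move, else L.
Every edge goes from a vertex to one that appears earlier in the order 1, 4, 2, 8, 3, 6, 7, 5, so processing vertices in that order labels each vertex after all of its successors.
1: no outgoing edge → L
4: can move to 1, which is L ⇒ W
2: can move to 1, which is L ⇒ W
8: the only move is to 2(W), a W ⇒ L
3: can move to 1, which is L ⇒ W
6: can move to 8, which is L ⇒ W
7: moves to 3(W), 2(W), 4(W); every one is W ⇒ L
5: can move to 1, which is L ⇒ W
The L vertices are 1, 7, 8; that is 3 in all.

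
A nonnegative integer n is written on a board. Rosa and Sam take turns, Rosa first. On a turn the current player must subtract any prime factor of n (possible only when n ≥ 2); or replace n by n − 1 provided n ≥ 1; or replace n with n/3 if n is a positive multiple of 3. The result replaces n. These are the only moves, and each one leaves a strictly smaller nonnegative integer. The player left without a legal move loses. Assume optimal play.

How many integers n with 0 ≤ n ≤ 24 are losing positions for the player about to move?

Label each position W (a win for the player to move) or L (a loss). A position with no legal move is L; any other position is W exactly when some move reaches an L, and L when every move reaches a W.
n=0: no move → L
n=1: can move to 0, which is L ⇒ W
n=2: can move to 0, which is L ⇒ W
n=3: can move to 0, which is L ⇒ W
n=4: moves to 2(W), 3(W); every one is W ⇒ L
n=5: can move to 0, which is L ⇒ W
n=6: can move to 4, which is L ⇒ W
n=7: can move to 0, which is L ⇒ W
n=8: moves to 6(W), 7(W); every one is W ⇒ L
n=9: can move to 8, which is L ⇒ W
n=10: can move to 8, which is L ⇒ W
n=11: can move to 0, which is L ⇒ W
n=12: can move to 4, which is L ⇒ W
n=13: can move to 0, which is L ⇒ W
n=14: moves to 7(W), 12(W), 13(W); every one is W ⇒ L
n=15: can move to 14, which is L ⇒ W
n=16: can move to 14, which is L ⇒ W
n=17: can move to 0, which is L ⇒ W
n=18: moves to 6(W), 15(W), 16(W), 17(W); every one is W ⇒ L
n=19: can move to 0, which is L ⇒ W
n=20: can move to 18, which is L ⇒ W
n=21: can move to 14, which is L ⇒ W
n=22: moves to 11(W), 20(W), 21(W); every one is W ⇒ L
n=23: can move to 0, which is L ⇒ W
n=24: can move to 8, which is L ⇒ W
L entries with 0 ≤ n ≤ 24: n = 0, 4, 8, 14, 18, 22; that makes 6.

6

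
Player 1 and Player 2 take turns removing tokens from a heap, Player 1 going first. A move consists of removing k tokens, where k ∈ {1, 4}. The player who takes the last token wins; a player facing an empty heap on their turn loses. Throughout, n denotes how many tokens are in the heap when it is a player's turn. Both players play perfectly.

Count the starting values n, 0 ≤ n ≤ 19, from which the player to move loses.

Use the standard recursion: the mover loses at a terminal position; elsewhere, the mover wins exactly when some move hands the opponent an L position.
n=0: no move → L
n=1: can move to 0, which is L ⇒ W
n=2: the only move is to 1(W), a W ⇒ L
n=3: can move to 2, which is L ⇒ W
n=4: can move to 0, which is L ⇒ W
n=5: moves to 4(W), 1(W); every one is W ⇒ L
n=6: can move to 5, which is L ⇒ W
n=7: moves to 6(W), 3(W); every one is W ⇒ L
n=8: can move to 7, which is L ⇒ W
n=9: can move to 5, which is L ⇒ W
n=10: moves to 9(W), 6(W); every one is W ⇒ L
n=11: can move to 10, which is L ⇒ W
n=12: moves to 11(W), 8(W); every one is W ⇒ L
n=13: can move to 12, which is L ⇒ W
n=14: can move to 10, which is L ⇒ W
n=15: moves to 14(W), 11(W); every one is W ⇒ L
n=16: can move to 15, which is L ⇒ W
n=17: moves to 16(W), 13(W); every one is W ⇒ L
n=18: can move to 17, which is L ⇒ W
n=19: can move to 15, which is L ⇒ W
L entries with 0 ≤ n ≤ 19: n = 0, 2, 5, 7, 10, 12, 15, 17; that makes 8.

8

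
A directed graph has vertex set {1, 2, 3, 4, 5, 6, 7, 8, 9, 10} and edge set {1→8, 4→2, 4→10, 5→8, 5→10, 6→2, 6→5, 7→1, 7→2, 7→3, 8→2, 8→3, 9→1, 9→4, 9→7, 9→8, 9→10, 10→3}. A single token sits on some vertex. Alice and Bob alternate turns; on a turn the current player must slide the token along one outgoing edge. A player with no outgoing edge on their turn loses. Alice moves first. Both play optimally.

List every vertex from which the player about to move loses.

Label each position W (a win for the player to move) or L (a loss). A position with no legal move is L; any other position is W exactly when some move reaches an L, and L when every move reaches a W.
Every edge goes from a vertex to one that appears earlier in the order 2, 3, 8, 1, 10, 7, 5, 4, 6, 9, so processing vertices in that order labels each vertex after all of its successors.
2: no outgoing edge → L
3: no outgoing edge → L
8: →3(L), so W
1: →8(W) only, which is W, so L
10: →3(L), so W
7: →1(L), so W
5: →10(W), 8(W) — all W, so L
4: →2(L), so W
6: →5(L), so W
9: →1(L), so W
Reading off the rows marked L gives the requested list; there are 4 such vertices.

1, 2, 3, 5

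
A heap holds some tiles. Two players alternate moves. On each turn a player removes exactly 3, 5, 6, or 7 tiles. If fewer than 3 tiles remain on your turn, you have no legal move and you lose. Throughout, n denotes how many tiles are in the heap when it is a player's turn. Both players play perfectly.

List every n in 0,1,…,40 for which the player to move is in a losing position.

Compute win/loss labels from the base case upward. A position with no move is L. Any other position is W if it can reach an L in one move, else L.
n=0: no move → L
n=1: no move → L
n=2: no move → L
n=3: W (go to 0, an L position)
n=4: W (go to 1, an L position)
n=5: W (go to 2, an L position)
n=6: W (go to 1, an L position)
n=7: W (go to 2, an L position)
n=8: W (go to 2, an L position)
n=9: W (go to 2, an L position)
n=10: L (options 7(W), 5(W), 4(W), 3(W) are all W)
n=11: L (options 8(W), 6(W), 5(W), 4(W) are all W)
n=12: L (options 9(W), 7(W), 6(W), 5(W) are all W)
n=13: W (go to 10, an L position)
n=14: W (go to 11, an L position)
n=15: W (go to 12, an L position)
n=16: W (go to 11, an L position)
n=17: W (go to 12, an L position)
n=18: W (go to 12, an L position)
n=19: W (go to 12, an L position)
n=20: L (options 17(W), 15(W), 14(W), 13(W) are all W)
n=21: L (options 18(W), 16(W), 15(W), 14(W) are all W)
n=22: L (options 19(W), 17(W), 16(W), 15(W) are all W)
n=23: W (go to 20, an L position)
n=24: W (go to 21, an L position)
n=25: W (go to 22, an L position)
n=26: W (go to 21, an L position)
n=27: W (go to 22, an L position)
n=28: W (go to 22, an L position)
n=29: W (go to 22, an L position)
n=30: L (options 27(W), 25(W), 24(W), 23(W) are all W)
n=31: L (options 28(W), 26(W), 25(W), 24(W) are all W)
n=32: L (options 29(W), 27(W), 26(W), 25(W) are all W)
n=33: W (go to 30, an L position)
n=34: W (go to 31, an L position)
n=35: W (go to 32, an L position)
n=36: W (go to 31, an L position)
n=37: W (go to 32, an L position)
n=38: W (go to 32, an L position)
n=39: W (go to 32, an L position)
n=40: L (options 37(W), 35(W), 34(W), 33(W) are all W)
The losing starting values of n are exactly the entries labelled L in this table (13 of them).

0, 1, 2, 10, 11, 12, 20, 21, 22, 30, 31, 32, 40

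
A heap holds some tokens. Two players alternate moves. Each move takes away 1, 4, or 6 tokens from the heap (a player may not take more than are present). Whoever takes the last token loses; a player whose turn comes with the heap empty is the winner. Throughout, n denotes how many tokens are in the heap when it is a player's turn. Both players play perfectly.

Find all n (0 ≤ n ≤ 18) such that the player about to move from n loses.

1, 3, 6, 8, 11, 13, 16, 18

Use the standard recursion: the mover wins at a terminal position; elsewhere, the mover wins exactly when some move hands the opponent an L position.
n=0: no move; the opponent has just taken the last token and therefore loses → W
n=1: the only move is to 0(W), a W ⇒ L
n=2: can move to 1, which is L ⇒ W
n=3: the only move is to 2(W), a W ⇒ L
n=4: can move to 3, which is L ⇒ W
n=5: can move to 1, which is L ⇒ W
n=6: moves to 5(W), 2(W), 0(W); every one is W ⇒ L
n=7: can move to 6, which is L ⇒ W
n=8: moves to 7(W), 4(W), 2(W); every one is W ⇒ L
n=9: can move to 8, which is L ⇒ W
n=10: can move to 6, which is L ⇒ W
n=11: moves to 10(W), 7(W), 5(W); every one is W ⇒ L
n=12: can move to 11, which is L ⇒ W
n=13: moves to 12(W), 9(W), 7(W); every one is W ⇒ L
n=14: can move to 13, which is L ⇒ W
n=15: can move to 11, which is L ⇒ W
n=16: moves to 15(W), 12(W), 10(W); every one is W ⇒ L
n=17: can move to 16, which is L ⇒ W
n=18: moves to 17(W), 14(W), 12(W); every one is W ⇒ L
The losing starting values of n are exactly the entries labelled L in this table (8 of them).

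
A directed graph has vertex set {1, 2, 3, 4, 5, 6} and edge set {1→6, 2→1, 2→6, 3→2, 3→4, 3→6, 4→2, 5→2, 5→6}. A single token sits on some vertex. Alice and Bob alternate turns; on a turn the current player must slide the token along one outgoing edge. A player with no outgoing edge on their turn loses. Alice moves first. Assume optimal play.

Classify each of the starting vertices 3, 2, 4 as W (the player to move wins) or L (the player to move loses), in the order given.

3: W, 2: W, 4: L

Label each position W (a win for the player to move) or L (a loss). A position with no legal move is L; any other position is W exactly when some move reaches an L, and L when every move reaches a W.
Every edge goes from a vertex to one that appears earlier in the order 6, 1, 2, 4, 5, 3, so processing vertices in that order labels each vertex after all of its successors.
6: no outgoing edge → L
1: reaches L-position 6 → W
2: reaches L-position 6 → W
4: only reaches 2(W), which is W → L
5: reaches L-position 6 → W
3: reaches L-position 4 → W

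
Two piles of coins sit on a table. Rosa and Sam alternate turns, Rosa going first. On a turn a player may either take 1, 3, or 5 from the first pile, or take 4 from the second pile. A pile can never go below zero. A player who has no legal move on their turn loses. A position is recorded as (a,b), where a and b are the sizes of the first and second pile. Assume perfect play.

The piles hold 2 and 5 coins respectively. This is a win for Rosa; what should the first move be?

Move to (1,5).

Positions with no move are L. A position that does have a move is losing for the player to move precisely when every available move leads to a winning position for the opponent. Fill in the labels:
No move ever increases a pile, so every position that can arise here has a ≤ 2 and b ≤ 5; it is enough to label the cells with 0 ≤ a ≤ 2 and 0 ≤ b ≤ 5.
Every move lowers a or b (never raises either), so fill the grid row by row in increasing a, and left to right within a row: each cell's successors are then already labelled.
      b=0  b=1  b=2  b=3  b=4  b=5
a=0:    L    L    L    L    W    W
a=1:    W    W    W    W    L    L
a=2:    L    L    L    L    W    W
Cells with no legal move (terminal, hence L): (0,0), (0,1), (0,2), (0,3).
The remaining L cells, each justified by listing all of its moves:
(1,4): only reaches (0,4)(W), (1,0)(W), all W → L
(1,5): only reaches (0,5)(W), (1,1)(W), all W → L
(2,0): only reaches (1,0)(W), which is W → L
(2,1): only reaches (1,1)(W), which is W → L
(2,2): only reaches (1,2)(W), which is W → L
(2,3): only reaches (1,3)(W), which is W → L
Every other cell has at least one move into one of the L cells above, so it is W.
From (2,5), the L positions reachable in one move are: (1,5), (2,1). Any move reaching one of these is winning.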